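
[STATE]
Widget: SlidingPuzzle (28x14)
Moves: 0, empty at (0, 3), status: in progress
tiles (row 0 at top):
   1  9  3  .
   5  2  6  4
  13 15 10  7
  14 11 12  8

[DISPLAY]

┌────┬────┬────┬────┐       
│  1 │  9 │  3 │    │       
├────┼────┼────┼────┤       
│  5 │  2 │  6 │  4 │       
├────┼────┼────┼────┤       
│ 13 │ 15 │ 10 │  7 │       
├────┼────┼────┼────┤       
│ 14 │ 11 │ 12 │  8 │       
└────┴────┴────┴────┘       
Moves: 0                    
                            
                            
                            
                            


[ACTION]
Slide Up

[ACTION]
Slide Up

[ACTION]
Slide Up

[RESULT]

┌────┬────┬────┬────┐       
│  1 │  9 │  3 │  4 │       
├────┼────┼────┼────┤       
│  5 │  2 │  6 │  7 │       
├────┼────┼────┼────┤       
│ 13 │ 15 │ 10 │  8 │       
├────┼────┼────┼────┤       
│ 14 │ 11 │ 12 │    │       
└────┴────┴────┴────┘       
Moves: 3                    
                            
                            
                            
                            


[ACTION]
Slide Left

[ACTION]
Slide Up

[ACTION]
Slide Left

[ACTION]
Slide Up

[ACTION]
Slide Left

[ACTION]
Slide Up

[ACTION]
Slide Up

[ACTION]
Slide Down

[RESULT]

┌────┬────┬────┬────┐       
│  1 │  9 │  3 │  4 │       
├────┼────┼────┼────┤       
│  5 │  2 │  6 │  7 │       
├────┼────┼────┼────┤       
│ 13 │ 15 │ 10 │    │       
├────┼────┼────┼────┤       
│ 14 │ 11 │ 12 │  8 │       
└────┴────┴────┴────┘       
Moves: 4                    
                            
                            
                            
                            


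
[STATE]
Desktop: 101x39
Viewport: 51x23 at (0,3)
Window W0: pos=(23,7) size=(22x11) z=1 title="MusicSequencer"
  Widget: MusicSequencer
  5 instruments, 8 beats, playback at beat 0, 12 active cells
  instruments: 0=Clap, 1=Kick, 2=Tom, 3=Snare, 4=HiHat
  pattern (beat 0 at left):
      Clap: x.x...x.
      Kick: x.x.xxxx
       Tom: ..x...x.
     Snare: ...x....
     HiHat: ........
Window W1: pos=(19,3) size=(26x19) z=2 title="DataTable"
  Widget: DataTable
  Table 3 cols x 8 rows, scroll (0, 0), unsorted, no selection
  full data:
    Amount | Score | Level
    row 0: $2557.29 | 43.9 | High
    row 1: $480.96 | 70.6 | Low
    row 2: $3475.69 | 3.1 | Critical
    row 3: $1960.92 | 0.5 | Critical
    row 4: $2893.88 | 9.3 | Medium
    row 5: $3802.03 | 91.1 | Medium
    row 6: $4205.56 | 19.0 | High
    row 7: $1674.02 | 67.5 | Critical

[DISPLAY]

                   ┏━━━━━━━━━━━━━━━━━━━━━━━━┓      
                   ┃ DataTable              ┃      
                   ┠────────────────────────┨      
                   ┃Amount  │Score│Level    ┃      
                   ┃────────┼─────┼──────── ┃      
                   ┃$2557.29│43.9 │High     ┃      
                   ┃$480.96 │70.6 │Low      ┃      
                   ┃$3475.69│3.1  │Critical ┃      
                   ┃$1960.92│0.5  │Critical ┃      
                   ┃$2893.88│9.3  │Medium   ┃      
                   ┃$3802.03│91.1 │Medium   ┃      
                   ┃$4205.56│19.0 │High     ┃      
                   ┃$1674.02│67.5 │Critical ┃      
                   ┃                        ┃      
                   ┃                        ┃      
                   ┃                        ┃      
                   ┃                        ┃      
                   ┃                        ┃      
                   ┗━━━━━━━━━━━━━━━━━━━━━━━━┛      
                                                   
                                                   
                                                   
                                                   


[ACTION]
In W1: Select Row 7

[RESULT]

                   ┏━━━━━━━━━━━━━━━━━━━━━━━━┓      
                   ┃ DataTable              ┃      
                   ┠────────────────────────┨      
                   ┃Amount  │Score│Level    ┃      
                   ┃────────┼─────┼──────── ┃      
                   ┃$2557.29│43.9 │High     ┃      
                   ┃$480.96 │70.6 │Low      ┃      
                   ┃$3475.69│3.1  │Critical ┃      
                   ┃$1960.92│0.5  │Critical ┃      
                   ┃$2893.88│9.3  │Medium   ┃      
                   ┃$3802.03│91.1 │Medium   ┃      
                   ┃$4205.56│19.0 │High     ┃      
                   ┃>1674.02│67.5 │Critical ┃      
                   ┃                        ┃      
                   ┃                        ┃      
                   ┃                        ┃      
                   ┃                        ┃      
                   ┃                        ┃      
                   ┗━━━━━━━━━━━━━━━━━━━━━━━━┛      
                                                   
                                                   
                                                   
                                                   


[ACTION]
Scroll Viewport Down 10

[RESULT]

                   ┃$3802.03│91.1 │Medium   ┃      
                   ┃$4205.56│19.0 │High     ┃      
                   ┃>1674.02│67.5 │Critical ┃      
                   ┃                        ┃      
                   ┃                        ┃      
                   ┃                        ┃      
                   ┃                        ┃      
                   ┃                        ┃      
                   ┗━━━━━━━━━━━━━━━━━━━━━━━━┛      
                                                   
                                                   
                                                   
                                                   
                                                   
                                                   
                                                   
                                                   
                                                   
                                                   
                                                   
                                                   
                                                   
                                                   


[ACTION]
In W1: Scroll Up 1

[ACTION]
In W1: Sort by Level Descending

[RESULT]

                   ┃$3475.69│3.1  │Critical ┃      
                   ┃$1960.92│0.5  │Critical ┃      
                   ┃>1674.02│67.5 │Critical ┃      
                   ┃                        ┃      
                   ┃                        ┃      
                   ┃                        ┃      
                   ┃                        ┃      
                   ┃                        ┃      
                   ┗━━━━━━━━━━━━━━━━━━━━━━━━┛      
                                                   
                                                   
                                                   
                                                   
                                                   
                                                   
                                                   
                                                   
                                                   
                                                   
                                                   
                                                   
                                                   
                                                   


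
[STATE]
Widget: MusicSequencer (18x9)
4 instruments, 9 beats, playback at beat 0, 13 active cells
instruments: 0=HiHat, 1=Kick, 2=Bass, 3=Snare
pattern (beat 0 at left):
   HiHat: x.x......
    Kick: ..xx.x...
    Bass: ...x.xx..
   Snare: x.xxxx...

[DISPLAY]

      ▼12345678   
 HiHat█·█······   
  Kick··██·█···   
  Bass···█·██··   
 Snare█·████···   
                  
                  
                  
                  


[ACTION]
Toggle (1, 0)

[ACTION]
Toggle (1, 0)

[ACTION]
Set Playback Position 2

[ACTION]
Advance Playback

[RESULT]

      012▼45678   
 HiHat█·█······   
  Kick··██·█···   
  Bass···█·██··   
 Snare█·████···   
                  
                  
                  
                  


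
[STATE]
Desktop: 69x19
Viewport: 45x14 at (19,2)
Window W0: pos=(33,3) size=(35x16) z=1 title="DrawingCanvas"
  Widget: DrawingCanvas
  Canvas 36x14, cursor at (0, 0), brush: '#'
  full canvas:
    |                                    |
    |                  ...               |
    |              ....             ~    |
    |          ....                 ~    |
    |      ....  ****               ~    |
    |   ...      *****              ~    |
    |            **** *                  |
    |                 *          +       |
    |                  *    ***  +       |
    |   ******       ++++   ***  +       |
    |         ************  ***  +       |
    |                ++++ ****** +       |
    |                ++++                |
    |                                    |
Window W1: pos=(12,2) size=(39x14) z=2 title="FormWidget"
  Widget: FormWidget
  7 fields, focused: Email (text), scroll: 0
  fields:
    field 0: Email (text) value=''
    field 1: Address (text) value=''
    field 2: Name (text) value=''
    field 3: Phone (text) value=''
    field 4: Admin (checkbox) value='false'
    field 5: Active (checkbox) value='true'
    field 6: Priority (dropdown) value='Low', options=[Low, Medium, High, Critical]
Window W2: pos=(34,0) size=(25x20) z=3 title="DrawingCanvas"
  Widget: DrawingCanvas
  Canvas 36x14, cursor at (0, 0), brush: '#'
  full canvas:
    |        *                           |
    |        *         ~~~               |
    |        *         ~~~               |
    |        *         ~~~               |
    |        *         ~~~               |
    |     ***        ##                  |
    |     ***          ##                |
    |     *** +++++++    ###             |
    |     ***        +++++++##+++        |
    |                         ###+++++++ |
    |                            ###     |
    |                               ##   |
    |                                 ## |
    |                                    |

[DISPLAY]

━━━━━━━━━━━━━━━┠───────────────────────┨     
idget          ┃+       *              ┃━━━━━
───────────────┃        *         ~~~  ┃     
l:      [      ┃        *         ~~~  ┃─────
ess:    [      ┃        *         ~~~  ┃     
:       [      ┃        *         ~~~  ┃     
e:      [      ┃     ***        ##     ┃     
n:      [ ]    ┃     ***          ##   ┃     
ve:     [x]    ┃     *** +++++++    ###┃     
rity:   [Low   ┃     ***        +++++++┃     
               ┃                       ┃     
               ┃                       ┃   + 
               ┃                       ┃*  + 
━━━━━━━━━━━━━━━┃                       ┃*  + 


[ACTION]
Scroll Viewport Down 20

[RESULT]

l:      [      ┃        *         ~~~  ┃─────
ess:    [      ┃        *         ~~~  ┃     
:       [      ┃        *         ~~~  ┃     
e:      [      ┃     ***        ##     ┃     
n:      [ ]    ┃     ***          ##   ┃     
ve:     [x]    ┃     *** +++++++    ###┃     
rity:   [Low   ┃     ***        +++++++┃     
               ┃                       ┃     
               ┃                       ┃   + 
               ┃                       ┃*  + 
━━━━━━━━━━━━━━━┃                       ┃*  + 
              ┃┃                       ┃*  + 
              ┃┃                       ┃** + 
              ┗┃                       ┃━━━━━


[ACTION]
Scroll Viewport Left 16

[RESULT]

         ┃> Email:      [      ┃        *    
         ┃  Address:    [      ┃        *    
         ┃  Name:       [      ┃        *    
         ┃  Phone:      [      ┃     ***     
         ┃  Admin:      [ ]    ┃     ***     
         ┃  Active:     [x]    ┃     *** ++++
         ┃  Priority:   [Low   ┃     ***     
         ┃                     ┃             
         ┃                     ┃             
         ┃                     ┃             
         ┗━━━━━━━━━━━━━━━━━━━━━┃             
                              ┃┃             
                              ┃┃             
                              ┗┃             


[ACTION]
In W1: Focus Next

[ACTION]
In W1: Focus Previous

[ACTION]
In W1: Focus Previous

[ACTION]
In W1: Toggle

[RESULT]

         ┃  Email:      [      ┃        *    
         ┃  Address:    [      ┃        *    
         ┃  Name:       [      ┃        *    
         ┃  Phone:      [      ┃     ***     
         ┃  Admin:      [ ]    ┃     ***     
         ┃  Active:     [x]    ┃     *** ++++
         ┃> Priority:   [Low   ┃     ***     
         ┃                     ┃             
         ┃                     ┃             
         ┃                     ┃             
         ┗━━━━━━━━━━━━━━━━━━━━━┃             
                              ┃┃             
                              ┃┃             
                              ┗┃             


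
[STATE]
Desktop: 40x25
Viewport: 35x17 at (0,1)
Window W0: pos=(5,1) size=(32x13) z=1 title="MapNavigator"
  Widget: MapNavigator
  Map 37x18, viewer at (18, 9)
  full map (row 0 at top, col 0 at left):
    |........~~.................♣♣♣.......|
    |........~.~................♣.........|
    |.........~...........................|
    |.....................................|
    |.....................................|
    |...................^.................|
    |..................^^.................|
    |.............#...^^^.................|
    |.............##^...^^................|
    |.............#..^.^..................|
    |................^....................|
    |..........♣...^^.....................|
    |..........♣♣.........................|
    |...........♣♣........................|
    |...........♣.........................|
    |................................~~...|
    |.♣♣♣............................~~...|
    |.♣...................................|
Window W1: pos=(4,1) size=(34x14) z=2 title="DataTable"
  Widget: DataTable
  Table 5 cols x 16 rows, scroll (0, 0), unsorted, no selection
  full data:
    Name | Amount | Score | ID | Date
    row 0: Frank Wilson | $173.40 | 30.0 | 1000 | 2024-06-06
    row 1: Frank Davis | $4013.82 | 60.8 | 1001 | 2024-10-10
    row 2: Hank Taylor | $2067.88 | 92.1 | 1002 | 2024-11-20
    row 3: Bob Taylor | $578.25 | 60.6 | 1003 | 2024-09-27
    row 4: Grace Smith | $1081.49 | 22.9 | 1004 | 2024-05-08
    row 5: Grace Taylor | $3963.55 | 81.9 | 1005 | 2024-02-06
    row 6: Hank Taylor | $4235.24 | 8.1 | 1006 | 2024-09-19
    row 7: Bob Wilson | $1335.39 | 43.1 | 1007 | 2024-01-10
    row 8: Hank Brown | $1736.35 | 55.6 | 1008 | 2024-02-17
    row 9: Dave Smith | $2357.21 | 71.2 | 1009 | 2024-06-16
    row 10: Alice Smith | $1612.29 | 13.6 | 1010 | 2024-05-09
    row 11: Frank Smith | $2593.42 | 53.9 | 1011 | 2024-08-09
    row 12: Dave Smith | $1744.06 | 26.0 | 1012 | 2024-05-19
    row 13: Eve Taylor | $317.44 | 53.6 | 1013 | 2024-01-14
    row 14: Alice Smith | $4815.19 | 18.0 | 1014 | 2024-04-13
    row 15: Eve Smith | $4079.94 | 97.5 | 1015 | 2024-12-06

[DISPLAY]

    ┏━━━━━━━━━━━━━━━━━━━━━━━━━━━━━━
    ┃ DataTable                    
    ┠──────────────────────────────
    ┃Name        │Amount  │Score│ID
    ┃────────────┼────────┼─────┼──
    ┃Frank Wilson│$173.40 │30.0 │10
    ┃Frank Davis │$4013.82│60.8 │10
    ┃Hank Taylor │$2067.88│92.1 │10
    ┃Bob Taylor  │$578.25 │60.6 │10
    ┃Grace Smith │$1081.49│22.9 │10
    ┃Grace Taylor│$3963.55│81.9 │10
    ┃Hank Taylor │$4235.24│8.1  │10
    ┃Bob Wilson  │$1335.39│43.1 │10
    ┗━━━━━━━━━━━━━━━━━━━━━━━━━━━━━━
                                   
                                   
                                   


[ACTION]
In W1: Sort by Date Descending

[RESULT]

    ┏━━━━━━━━━━━━━━━━━━━━━━━━━━━━━━
    ┃ DataTable                    
    ┠──────────────────────────────
    ┃Name        │Amount  │Score│ID
    ┃────────────┼────────┼─────┼──
    ┃Eve Smith   │$4079.94│97.5 │10
    ┃Hank Taylor │$2067.88│92.1 │10
    ┃Frank Davis │$4013.82│60.8 │10
    ┃Bob Taylor  │$578.25 │60.6 │10
    ┃Hank Taylor │$4235.24│8.1  │10
    ┃Frank Smith │$2593.42│53.9 │10
    ┃Dave Smith  │$2357.21│71.2 │10
    ┃Frank Wilson│$173.40 │30.0 │10
    ┗━━━━━━━━━━━━━━━━━━━━━━━━━━━━━━
                                   
                                   
                                   


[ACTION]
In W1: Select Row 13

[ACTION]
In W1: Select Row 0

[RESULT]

    ┏━━━━━━━━━━━━━━━━━━━━━━━━━━━━━━
    ┃ DataTable                    
    ┠──────────────────────────────
    ┃Name        │Amount  │Score│ID
    ┃────────────┼────────┼─────┼──
    ┃>ve Smith   │$4079.94│97.5 │10
    ┃Hank Taylor │$2067.88│92.1 │10
    ┃Frank Davis │$4013.82│60.8 │10
    ┃Bob Taylor  │$578.25 │60.6 │10
    ┃Hank Taylor │$4235.24│8.1  │10
    ┃Frank Smith │$2593.42│53.9 │10
    ┃Dave Smith  │$2357.21│71.2 │10
    ┃Frank Wilson│$173.40 │30.0 │10
    ┗━━━━━━━━━━━━━━━━━━━━━━━━━━━━━━
                                   
                                   
                                   


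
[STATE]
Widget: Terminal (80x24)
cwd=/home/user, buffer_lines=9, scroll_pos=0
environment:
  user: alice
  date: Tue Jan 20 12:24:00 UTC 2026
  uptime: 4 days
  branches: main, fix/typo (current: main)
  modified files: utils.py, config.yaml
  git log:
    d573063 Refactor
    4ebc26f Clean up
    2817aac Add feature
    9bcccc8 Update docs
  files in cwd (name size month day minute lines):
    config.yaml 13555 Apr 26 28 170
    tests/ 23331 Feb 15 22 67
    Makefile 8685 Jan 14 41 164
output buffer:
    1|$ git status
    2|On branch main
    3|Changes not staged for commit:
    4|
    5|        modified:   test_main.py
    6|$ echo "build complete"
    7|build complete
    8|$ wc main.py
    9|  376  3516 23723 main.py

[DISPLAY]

$ git status                                                                    
On branch main                                                                  
Changes not staged for commit:                                                  
                                                                                
        modified:   test_main.py                                                
$ echo "build complete"                                                         
build complete                                                                  
$ wc main.py                                                                    
  376  3516 23723 main.py                                                       
$ █                                                                             
                                                                                
                                                                                
                                                                                
                                                                                
                                                                                
                                                                                
                                                                                
                                                                                
                                                                                
                                                                                
                                                                                
                                                                                
                                                                                
                                                                                


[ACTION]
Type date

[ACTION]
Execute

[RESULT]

$ git status                                                                    
On branch main                                                                  
Changes not staged for commit:                                                  
                                                                                
        modified:   test_main.py                                                
$ echo "build complete"                                                         
build complete                                                                  
$ wc main.py                                                                    
  376  3516 23723 main.py                                                       
$ date                                                                          
Tue Jan 20 12:24:00 UTC 2026                                                    
$ █                                                                             
                                                                                
                                                                                
                                                                                
                                                                                
                                                                                
                                                                                
                                                                                
                                                                                
                                                                                
                                                                                
                                                                                
                                                                                


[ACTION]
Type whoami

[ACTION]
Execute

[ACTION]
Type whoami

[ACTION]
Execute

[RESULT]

$ git status                                                                    
On branch main                                                                  
Changes not staged for commit:                                                  
                                                                                
        modified:   test_main.py                                                
$ echo "build complete"                                                         
build complete                                                                  
$ wc main.py                                                                    
  376  3516 23723 main.py                                                       
$ date                                                                          
Tue Jan 20 12:24:00 UTC 2026                                                    
$ whoami                                                                        
alice                                                                           
$ whoami                                                                        
alice                                                                           
$ █                                                                             
                                                                                
                                                                                
                                                                                
                                                                                
                                                                                
                                                                                
                                                                                
                                                                                


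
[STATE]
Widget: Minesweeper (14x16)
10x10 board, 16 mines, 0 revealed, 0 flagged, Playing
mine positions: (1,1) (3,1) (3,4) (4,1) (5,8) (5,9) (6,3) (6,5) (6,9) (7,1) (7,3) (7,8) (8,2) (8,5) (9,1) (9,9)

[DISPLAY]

■■■■■■■■■■    
■■■■■■■■■■    
■■■■■■■■■■    
■■■■■■■■■■    
■■■■■■■■■■    
■■■■■■■■■■    
■■■■■■■■■■    
■■■■■■■■■■    
■■■■■■■■■■    
■■■■■■■■■■    
              
              
              
              
              
              


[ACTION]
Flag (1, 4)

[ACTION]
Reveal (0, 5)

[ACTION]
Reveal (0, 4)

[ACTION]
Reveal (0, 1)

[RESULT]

■11           
■■1           
■■2111        
■■■■■1        
■■■■■1 122    
■■■■■111■■    
■■■■■■■■■■    
■■■■■■■■■■    
■■■■■■■■■■    
■■■■■■■■■■    
              
              
              
              
              
              


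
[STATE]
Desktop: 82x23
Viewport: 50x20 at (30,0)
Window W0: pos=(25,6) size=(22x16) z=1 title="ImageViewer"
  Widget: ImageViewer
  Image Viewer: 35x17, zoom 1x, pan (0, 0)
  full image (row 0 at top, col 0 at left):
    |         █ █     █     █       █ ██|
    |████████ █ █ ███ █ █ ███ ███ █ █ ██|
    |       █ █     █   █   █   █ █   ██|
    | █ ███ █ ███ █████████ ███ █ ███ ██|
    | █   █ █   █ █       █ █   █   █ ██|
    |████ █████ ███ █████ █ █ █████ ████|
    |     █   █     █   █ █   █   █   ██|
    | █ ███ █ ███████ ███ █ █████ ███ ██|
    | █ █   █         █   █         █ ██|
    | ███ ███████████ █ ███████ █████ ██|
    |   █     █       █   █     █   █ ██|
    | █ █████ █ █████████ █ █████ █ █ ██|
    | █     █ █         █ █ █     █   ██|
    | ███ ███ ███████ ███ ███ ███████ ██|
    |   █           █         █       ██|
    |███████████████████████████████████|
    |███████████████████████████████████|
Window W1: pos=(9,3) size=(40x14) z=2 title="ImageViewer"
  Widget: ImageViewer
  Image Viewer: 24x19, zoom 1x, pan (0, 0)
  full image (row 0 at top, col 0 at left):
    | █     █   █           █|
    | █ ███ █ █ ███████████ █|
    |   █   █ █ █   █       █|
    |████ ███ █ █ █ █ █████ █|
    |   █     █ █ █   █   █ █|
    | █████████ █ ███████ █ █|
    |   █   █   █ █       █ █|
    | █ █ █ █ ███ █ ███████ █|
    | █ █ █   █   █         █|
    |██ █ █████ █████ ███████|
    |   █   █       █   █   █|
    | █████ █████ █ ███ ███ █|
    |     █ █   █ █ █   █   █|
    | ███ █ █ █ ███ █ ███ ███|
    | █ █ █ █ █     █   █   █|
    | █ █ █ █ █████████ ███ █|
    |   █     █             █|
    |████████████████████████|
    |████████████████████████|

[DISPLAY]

                                                  
                                                  
                                                  
━━━━━━━━━━━━━━━━━━┓                               
                  ┃                               
──────────────────┨                               
   █              ┃                               
██ █              ┃                               
   █              ┃                               
██ █              ┃                               
 █ █              ┃                               
 █ █              ┃                               
 █ █              ┃                               
██ █              ┃                               
   █              ┃                               
████              ┃                               
━━━━━━━━━━━━━━━━━━┛                               
   █         █  ┃                                 
 ███████████ █ █┃                                 
     █       █  ┃                                 


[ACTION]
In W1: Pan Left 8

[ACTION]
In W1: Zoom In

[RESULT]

                                                  
                                                  
                                                  
━━━━━━━━━━━━━━━━━━┓                               
                  ┃                               
──────────────────┨                               
  ██              ┃                               
  ██              ┃                               
  ████████████████┃                               
  ████████████████┃                               
  ██      ██      ┃                               
  ██      ██      ┃                               
  ██  ██  ██  ████┃                               
  ██  ██  ██  ████┃                               
  ██  ██      ██  ┃                               
  ██  ██      ██  ┃                               
━━━━━━━━━━━━━━━━━━┛                               
   █         █  ┃                                 
 ███████████ █ █┃                                 
     █       █  ┃                                 


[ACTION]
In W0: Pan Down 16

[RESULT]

                                                  
                                                  
                                                  
━━━━━━━━━━━━━━━━━━┓                               
                  ┃                               
──────────────────┨                               
  ██              ┃                               
  ██              ┃                               
  ████████████████┃                               
  ████████████████┃                               
  ██      ██      ┃                               
  ██      ██      ┃                               
  ██  ██  ██  ████┃                               
  ██  ██  ██  ████┃                               
  ██  ██      ██  ┃                               
  ██  ██      ██  ┃                               
━━━━━━━━━━━━━━━━━━┛                               
                ┃                                 
                ┃                                 
                ┃                                 


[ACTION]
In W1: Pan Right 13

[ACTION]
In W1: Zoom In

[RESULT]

                                                  
                                                  
                                                  
━━━━━━━━━━━━━━━━━━┓                               
                  ┃                               
──────────────────┨                               
███               ┃                               
███               ┃                               
███               ┃                               
██████████████████┃                               
██████████████████┃                               
██████████████████┃                               
███         ███   ┃                               
███         ███   ┃                               
███         ███   ┃                               
███   ███   ███   ┃                               
━━━━━━━━━━━━━━━━━━┛                               
                ┃                                 
                ┃                                 
                ┃                                 


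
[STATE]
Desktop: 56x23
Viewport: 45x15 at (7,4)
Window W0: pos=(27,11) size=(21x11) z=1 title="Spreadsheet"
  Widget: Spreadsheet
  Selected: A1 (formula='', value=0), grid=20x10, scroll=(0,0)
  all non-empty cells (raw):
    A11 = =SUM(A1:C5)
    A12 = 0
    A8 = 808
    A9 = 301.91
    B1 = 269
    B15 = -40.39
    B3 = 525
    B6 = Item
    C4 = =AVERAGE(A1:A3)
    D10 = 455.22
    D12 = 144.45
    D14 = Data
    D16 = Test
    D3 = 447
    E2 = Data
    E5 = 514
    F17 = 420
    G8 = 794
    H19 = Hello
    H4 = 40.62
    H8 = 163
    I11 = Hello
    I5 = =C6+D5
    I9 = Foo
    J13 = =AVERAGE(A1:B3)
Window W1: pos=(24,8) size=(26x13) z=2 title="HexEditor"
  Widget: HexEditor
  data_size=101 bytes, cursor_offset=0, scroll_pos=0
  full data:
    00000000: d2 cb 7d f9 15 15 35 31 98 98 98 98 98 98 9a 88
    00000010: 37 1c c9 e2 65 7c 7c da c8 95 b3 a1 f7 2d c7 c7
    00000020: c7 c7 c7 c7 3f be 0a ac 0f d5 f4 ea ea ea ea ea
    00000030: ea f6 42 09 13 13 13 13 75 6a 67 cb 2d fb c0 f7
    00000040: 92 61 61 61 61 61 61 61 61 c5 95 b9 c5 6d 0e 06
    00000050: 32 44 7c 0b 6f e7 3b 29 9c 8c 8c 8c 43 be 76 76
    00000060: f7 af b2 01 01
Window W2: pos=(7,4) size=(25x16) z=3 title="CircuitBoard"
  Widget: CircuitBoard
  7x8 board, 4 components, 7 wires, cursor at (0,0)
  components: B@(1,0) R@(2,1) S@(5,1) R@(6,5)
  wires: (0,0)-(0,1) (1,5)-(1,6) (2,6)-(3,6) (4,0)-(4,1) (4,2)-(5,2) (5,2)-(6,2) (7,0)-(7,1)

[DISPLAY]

┏━━━━━━━━━━━━━━━━━━━━━━━┓                    
┃ CircuitBoard          ┃                    
┠───────────────────────┨                    
┃   0 1 2 3 4 5 6       ┃                    
┃0  [.]─ ·              ┃━━━━━━━━━━━━━━━━━┓  
┃                       ┃tor              ┃  
┃1   B                  ┃─────────────────┨  
┃                       ┃0  D2 cb 7d f9 15┃  
┃2       R              ┃0  37 1c c9 e2 65┃  
┃                       ┃0  c7 c7 c7 c7 3f┃  
┃3                      ┃0  ea f6 42 09 13┃  
┃                       ┃0  92 61 61 61 61┃  
┃4   · ─ ·   ·          ┃0  32 44 7c 0b 6f┃  
┃            │          ┃0  f7 af b2 01 01┃  
┃5       S   ·          ┃                 ┃  


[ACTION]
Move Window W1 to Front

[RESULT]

┏━━━━━━━━━━━━━━━━━━━━━━━┓                    
┃ CircuitBoard          ┃                    
┠───────────────────────┨                    
┃   0 1 2 3 4 5 6       ┃                    
┃0  [.]─ ·       ┏━━━━━━━━━━━━━━━━━━━━━━━━┓  
┃                ┃ HexEditor              ┃  
┃1   B           ┠────────────────────────┨  
┃                ┃00000000  D2 cb 7d f9 15┃  
┃2       R       ┃00000010  37 1c c9 e2 65┃  
┃                ┃00000020  c7 c7 c7 c7 3f┃  
┃3               ┃00000030  ea f6 42 09 13┃  
┃                ┃00000040  92 61 61 61 61┃  
┃4   · ─ ·   ·   ┃00000050  32 44 7c 0b 6f┃  
┃            │   ┃00000060  f7 af b2 01 01┃  
┃5       S   ·   ┃                        ┃  


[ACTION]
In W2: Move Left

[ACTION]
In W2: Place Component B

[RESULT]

┏━━━━━━━━━━━━━━━━━━━━━━━┓                    
┃ CircuitBoard          ┃                    
┠───────────────────────┨                    
┃   0 1 2 3 4 5 6       ┃                    
┃0  [B]─ ·       ┏━━━━━━━━━━━━━━━━━━━━━━━━┓  
┃                ┃ HexEditor              ┃  
┃1   B           ┠────────────────────────┨  
┃                ┃00000000  D2 cb 7d f9 15┃  
┃2       R       ┃00000010  37 1c c9 e2 65┃  
┃                ┃00000020  c7 c7 c7 c7 3f┃  
┃3               ┃00000030  ea f6 42 09 13┃  
┃                ┃00000040  92 61 61 61 61┃  
┃4   · ─ ·   ·   ┃00000050  32 44 7c 0b 6f┃  
┃            │   ┃00000060  f7 af b2 01 01┃  
┃5       S   ·   ┃                        ┃  


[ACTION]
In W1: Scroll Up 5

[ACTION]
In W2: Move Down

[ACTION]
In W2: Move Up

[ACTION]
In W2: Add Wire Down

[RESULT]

┏━━━━━━━━━━━━━━━━━━━━━━━┓                    
┃ CircuitBoard          ┃                    
┠───────────────────────┨                    
┃   0 1 2 3 4 5 6       ┃                    
┃0  [B]─ ·       ┏━━━━━━━━━━━━━━━━━━━━━━━━┓  
┃    │           ┃ HexEditor              ┃  
┃1   B           ┠────────────────────────┨  
┃                ┃00000000  D2 cb 7d f9 15┃  
┃2       R       ┃00000010  37 1c c9 e2 65┃  
┃                ┃00000020  c7 c7 c7 c7 3f┃  
┃3               ┃00000030  ea f6 42 09 13┃  
┃                ┃00000040  92 61 61 61 61┃  
┃4   · ─ ·   ·   ┃00000050  32 44 7c 0b 6f┃  
┃            │   ┃00000060  f7 af b2 01 01┃  
┃5       S   ·   ┃                        ┃  
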